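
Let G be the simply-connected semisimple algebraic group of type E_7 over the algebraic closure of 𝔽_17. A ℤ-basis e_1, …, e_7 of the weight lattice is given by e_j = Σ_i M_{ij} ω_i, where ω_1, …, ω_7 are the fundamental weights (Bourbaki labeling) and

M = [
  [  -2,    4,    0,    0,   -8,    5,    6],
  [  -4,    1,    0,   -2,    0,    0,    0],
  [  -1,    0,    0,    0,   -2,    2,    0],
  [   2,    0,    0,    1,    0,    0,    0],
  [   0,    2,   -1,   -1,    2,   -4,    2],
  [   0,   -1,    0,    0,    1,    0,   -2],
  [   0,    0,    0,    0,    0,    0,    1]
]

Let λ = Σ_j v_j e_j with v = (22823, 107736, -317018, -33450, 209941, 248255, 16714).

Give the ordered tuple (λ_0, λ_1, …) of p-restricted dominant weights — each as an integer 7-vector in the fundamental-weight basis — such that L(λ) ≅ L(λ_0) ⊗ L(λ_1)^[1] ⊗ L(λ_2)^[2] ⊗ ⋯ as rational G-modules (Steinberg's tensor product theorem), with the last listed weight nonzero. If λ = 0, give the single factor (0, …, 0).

((1, 10, 0, 7, 16, 12, 3), (13, 6, 3, 3, 12, 16, 14), (10, 16, 16, 8, 5, 16, 6), (9, 16, 10, 2, 5, 13, 3))

Compute c_i = Σ_j M_{ij} v_j with v = (22823, 107736, -317018, -33450, 209941, 248255, 16714):
  c_1 = -2*22823 + 4*107736 + 0*-317018 + 0*-33450 + -8*209941 + 5*248255 + 6*16714 = 47329
  c_2 = -4*22823 + 1*107736 + 0*-317018 + -2*-33450 + 0*209941 + 0*248255 + 0*16714 = 83344
  c_3 = -1*22823 + 0*107736 + 0*-317018 + 0*-33450 + -2*209941 + 2*248255 + 0*16714 = 53805
  c_4 = 2*22823 + 0*107736 + 0*-317018 + 1*-33450 + 0*209941 + 0*248255 + 0*16714 = 12196
  c_5 = 0*22823 + 2*107736 + -1*-317018 + -1*-33450 + 2*209941 + -4*248255 + 2*16714 = 26230
  c_6 = 0*22823 + -1*107736 + 0*-317018 + 0*-33450 + 1*209941 + 0*248255 + -2*16714 = 68777
  c_7 = 0*22823 + 0*107736 + 0*-317018 + 0*-33450 + 0*209941 + 0*248255 + 1*16714 = 16714
Base-17 expansion of each c_i:
  c_1 = 47329 = 1·17^0 + 13·17^1 + 10·17^2 + 9·17^3
  c_2 = 83344 = 10·17^0 + 6·17^1 + 16·17^2 + 16·17^3
  c_3 = 53805 = 0·17^0 + 3·17^1 + 16·17^2 + 10·17^3
  c_4 = 12196 = 7·17^0 + 3·17^1 + 8·17^2 + 2·17^3
  c_5 = 26230 = 16·17^0 + 12·17^1 + 5·17^2 + 5·17^3
  c_6 = 68777 = 12·17^0 + 16·17^1 + 16·17^2 + 13·17^3
  c_7 = 16714 = 3·17^0 + 14·17^1 + 6·17^2 + 3·17^3
p-restricted factor λ_0 = (1, 10, 0, 7, 16, 12, 3)
p-restricted factor λ_1 = (13, 6, 3, 3, 12, 16, 14)
p-restricted factor λ_2 = (10, 16, 16, 8, 5, 16, 6)
p-restricted factor λ_3 = (9, 16, 10, 2, 5, 13, 3)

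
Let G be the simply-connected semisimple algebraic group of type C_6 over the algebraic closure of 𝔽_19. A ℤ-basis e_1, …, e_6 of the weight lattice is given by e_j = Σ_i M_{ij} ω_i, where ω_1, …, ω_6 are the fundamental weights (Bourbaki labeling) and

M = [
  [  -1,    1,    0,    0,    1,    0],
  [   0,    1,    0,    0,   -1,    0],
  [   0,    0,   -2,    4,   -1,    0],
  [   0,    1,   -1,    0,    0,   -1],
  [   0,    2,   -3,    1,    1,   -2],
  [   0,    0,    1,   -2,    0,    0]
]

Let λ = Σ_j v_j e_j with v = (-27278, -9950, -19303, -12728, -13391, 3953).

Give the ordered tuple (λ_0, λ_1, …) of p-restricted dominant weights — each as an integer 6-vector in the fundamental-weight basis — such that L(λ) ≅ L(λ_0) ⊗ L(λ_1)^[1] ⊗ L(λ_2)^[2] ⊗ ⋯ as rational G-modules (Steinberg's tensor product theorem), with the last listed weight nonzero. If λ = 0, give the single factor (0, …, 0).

Change of basis e → ω: c = M·v where v = (-27278, -9950, -19303, -12728, -13391, 3953):
  c_1 = -1*-27278 + 1*-9950 + 0*-19303 + 0*-12728 + 1*-13391 + 0*3953 = 3937
  c_2 = 0*-27278 + 1*-9950 + 0*-19303 + 0*-12728 + -1*-13391 + 0*3953 = 3441
  c_3 = 0*-27278 + 0*-9950 + -2*-19303 + 4*-12728 + -1*-13391 + 0*3953 = 1085
  c_4 = 0*-27278 + 1*-9950 + -1*-19303 + 0*-12728 + 0*-13391 + -1*3953 = 5400
  c_5 = 0*-27278 + 2*-9950 + -3*-19303 + 1*-12728 + 1*-13391 + -2*3953 = 3984
  c_6 = 0*-27278 + 0*-9950 + 1*-19303 + -2*-12728 + 0*-13391 + 0*3953 = 6153
Writing each c_i in base p = 19:
  c_1 = 3937 = 4·19^0 + 17·19^1 + 10·19^2
  c_2 = 3441 = 2·19^0 + 10·19^1 + 9·19^2
  c_3 = 1085 = 2·19^0 + 0·19^1 + 3·19^2
  c_4 = 5400 = 4·19^0 + 18·19^1 + 14·19^2
  c_5 = 3984 = 13·19^0 + 0·19^1 + 11·19^2
  c_6 = 6153 = 16·19^0 + 0·19^1 + 17·19^2
Factor λ_0 = (4, 2, 2, 4, 13, 16)
Factor λ_1 = (17, 10, 0, 18, 0, 0)
Factor λ_2 = (10, 9, 3, 14, 11, 17)

((4, 2, 2, 4, 13, 16), (17, 10, 0, 18, 0, 0), (10, 9, 3, 14, 11, 17))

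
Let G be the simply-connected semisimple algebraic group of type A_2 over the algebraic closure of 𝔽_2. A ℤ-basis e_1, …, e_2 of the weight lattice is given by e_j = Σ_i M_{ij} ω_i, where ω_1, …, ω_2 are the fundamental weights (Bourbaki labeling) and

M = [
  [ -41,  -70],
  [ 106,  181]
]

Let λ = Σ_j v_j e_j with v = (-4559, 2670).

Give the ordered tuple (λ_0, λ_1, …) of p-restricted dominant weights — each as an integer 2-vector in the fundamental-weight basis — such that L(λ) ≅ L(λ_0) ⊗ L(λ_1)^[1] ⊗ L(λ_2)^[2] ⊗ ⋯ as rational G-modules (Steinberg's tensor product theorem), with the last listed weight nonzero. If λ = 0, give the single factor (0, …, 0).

((1, 0), (1, 0), (0, 0), (0, 0), (1, 1))

Compute c_i = Σ_j M_{ij} v_j with v = (-4559, 2670):
  c_1 = (-41)·(-4559) + (-70)·(2670) = 19
  c_2 = (106)·(-4559) + 181·2670 = 16
Writing each c_i in base p = 2:
  c_1 = 19 = 1·2^0 + 1·2^1 + 0·2^2 + 0·2^3 + 1·2^4
  c_2 = 16 = 0·2^0 + 0·2^1 + 0·2^2 + 0·2^3 + 1·2^4
λ_0 = (1, 0)
λ_1 = (1, 0)
λ_2 = (0, 0)
λ_3 = (0, 0)
λ_4 = (1, 1)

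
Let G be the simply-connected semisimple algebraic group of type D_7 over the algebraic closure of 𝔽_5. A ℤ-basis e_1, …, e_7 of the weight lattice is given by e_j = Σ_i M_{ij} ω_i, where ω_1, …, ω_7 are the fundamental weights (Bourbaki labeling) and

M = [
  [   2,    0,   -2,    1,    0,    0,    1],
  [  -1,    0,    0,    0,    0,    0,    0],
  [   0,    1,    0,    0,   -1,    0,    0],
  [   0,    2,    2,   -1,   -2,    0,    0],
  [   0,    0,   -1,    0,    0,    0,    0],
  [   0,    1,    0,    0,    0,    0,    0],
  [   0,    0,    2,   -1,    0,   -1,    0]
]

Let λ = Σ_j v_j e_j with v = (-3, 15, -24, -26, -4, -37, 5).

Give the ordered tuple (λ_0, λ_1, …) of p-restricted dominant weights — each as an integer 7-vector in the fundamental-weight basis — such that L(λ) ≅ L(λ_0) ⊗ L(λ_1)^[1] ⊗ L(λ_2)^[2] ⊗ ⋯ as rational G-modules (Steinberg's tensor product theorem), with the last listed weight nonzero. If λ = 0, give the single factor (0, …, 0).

ω-coordinates c = M·v, v = (-3, 15, -24, -26, -4, -37, 5):
  c_1 = (2)·(-3) + (0)·(15) + (-2)·(-24) + (1)·(-26) + (0)·(-4) + (0)·(-37) + (1)·(5) = 21
  c_2 = (-1)·(-3) + (0)·(15) + (0)·(-24) + (0)·(-26) + (0)·(-4) + (0)·(-37) + (0)·(5) = 3
  c_3 = (0)·(-3) + (1)·(15) + (0)·(-24) + (0)·(-26) + (-1)·(-4) + (0)·(-37) + (0)·(5) = 19
  c_4 = (0)·(-3) + (2)·(15) + (2)·(-24) + (-1)·(-26) + (-2)·(-4) + (0)·(-37) + (0)·(5) = 16
  c_5 = (0)·(-3) + (0)·(15) + (-1)·(-24) + (0)·(-26) + (0)·(-4) + (0)·(-37) + (0)·(5) = 24
  c_6 = (0)·(-3) + (1)·(15) + (0)·(-24) + (0)·(-26) + (0)·(-4) + (0)·(-37) + (0)·(5) = 15
  c_7 = (0)·(-3) + (0)·(15) + (2)·(-24) + (-1)·(-26) + (0)·(-4) + (-1)·(-37) + (0)·(5) = 15
Base-5 expansion of each c_i:
  c_1 = 21 = 1·5^0 + 4·5^1
  c_2 = 3 = 3·5^0
  c_3 = 19 = 4·5^0 + 3·5^1
  c_4 = 16 = 1·5^0 + 3·5^1
  c_5 = 24 = 4·5^0 + 4·5^1
  c_6 = 15 = 0·5^0 + 3·5^1
  c_7 = 15 = 0·5^0 + 3·5^1
Factor λ_0 = (1, 3, 4, 1, 4, 0, 0)
Factor λ_1 = (4, 0, 3, 3, 4, 3, 3)

((1, 3, 4, 1, 4, 0, 0), (4, 0, 3, 3, 4, 3, 3))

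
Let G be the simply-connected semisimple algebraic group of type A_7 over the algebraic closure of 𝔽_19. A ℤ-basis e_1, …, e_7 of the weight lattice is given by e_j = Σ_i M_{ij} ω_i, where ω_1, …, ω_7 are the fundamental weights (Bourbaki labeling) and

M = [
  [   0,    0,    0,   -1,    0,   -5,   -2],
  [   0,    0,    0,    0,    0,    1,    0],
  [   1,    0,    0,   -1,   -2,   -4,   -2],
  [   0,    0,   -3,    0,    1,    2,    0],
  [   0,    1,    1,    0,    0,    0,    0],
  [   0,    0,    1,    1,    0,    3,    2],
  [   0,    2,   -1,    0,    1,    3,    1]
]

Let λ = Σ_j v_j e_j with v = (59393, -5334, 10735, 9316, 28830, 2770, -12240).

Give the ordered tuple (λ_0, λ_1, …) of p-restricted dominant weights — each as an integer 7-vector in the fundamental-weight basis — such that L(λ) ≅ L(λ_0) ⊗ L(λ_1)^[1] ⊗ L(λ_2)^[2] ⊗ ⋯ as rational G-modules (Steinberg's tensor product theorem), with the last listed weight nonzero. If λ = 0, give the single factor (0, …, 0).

In the fundamental-weight basis, λ has coordinates c = M·v (v = (59393, -5334, 10735, 9316, 28830, 2770, -12240)):
  c_1 = 0·59393 + (0)·(-5334) + 0·10735 + (-1)·(9316) + 0·28830 + (-5)·(2770) + (-2)·(-12240) = 1314
  c_2 = 0·59393 + (0)·(-5334) + 0·10735 + 0·9316 + 0·28830 + 1·2770 + (0)·(-12240) = 2770
  c_3 = 1·59393 + (0)·(-5334) + 0·10735 + (-1)·(9316) + (-2)·(28830) + (-4)·(2770) + (-2)·(-12240) = 5817
  c_4 = 0·59393 + (0)·(-5334) + (-3)·(10735) + 0·9316 + 1·28830 + 2·2770 + (0)·(-12240) = 2165
  c_5 = 0·59393 + (1)·(-5334) + 1·10735 + 0·9316 + 0·28830 + 0·2770 + (0)·(-12240) = 5401
  c_6 = 0·59393 + (0)·(-5334) + 1·10735 + 1·9316 + 0·28830 + 3·2770 + (2)·(-12240) = 3881
  c_7 = 0·59393 + (2)·(-5334) + (-1)·(10735) + 0·9316 + 1·28830 + 3·2770 + (1)·(-12240) = 3497
Writing each c_i in base p = 19:
  c_1 = 1314 = 3·19^0 + 12·19^1 + 3·19^2
  c_2 = 2770 = 15·19^0 + 12·19^1 + 7·19^2
  c_3 = 5817 = 3·19^0 + 2·19^1 + 16·19^2
  c_4 = 2165 = 18·19^0 + 18·19^1 + 5·19^2
  c_5 = 5401 = 5·19^0 + 18·19^1 + 14·19^2
  c_6 = 3881 = 5·19^0 + 14·19^1 + 10·19^2
  c_7 = 3497 = 1·19^0 + 13·19^1 + 9·19^2
Factor λ_0 = (3, 15, 3, 18, 5, 5, 1)
Factor λ_1 = (12, 12, 2, 18, 18, 14, 13)
Factor λ_2 = (3, 7, 16, 5, 14, 10, 9)

((3, 15, 3, 18, 5, 5, 1), (12, 12, 2, 18, 18, 14, 13), (3, 7, 16, 5, 14, 10, 9))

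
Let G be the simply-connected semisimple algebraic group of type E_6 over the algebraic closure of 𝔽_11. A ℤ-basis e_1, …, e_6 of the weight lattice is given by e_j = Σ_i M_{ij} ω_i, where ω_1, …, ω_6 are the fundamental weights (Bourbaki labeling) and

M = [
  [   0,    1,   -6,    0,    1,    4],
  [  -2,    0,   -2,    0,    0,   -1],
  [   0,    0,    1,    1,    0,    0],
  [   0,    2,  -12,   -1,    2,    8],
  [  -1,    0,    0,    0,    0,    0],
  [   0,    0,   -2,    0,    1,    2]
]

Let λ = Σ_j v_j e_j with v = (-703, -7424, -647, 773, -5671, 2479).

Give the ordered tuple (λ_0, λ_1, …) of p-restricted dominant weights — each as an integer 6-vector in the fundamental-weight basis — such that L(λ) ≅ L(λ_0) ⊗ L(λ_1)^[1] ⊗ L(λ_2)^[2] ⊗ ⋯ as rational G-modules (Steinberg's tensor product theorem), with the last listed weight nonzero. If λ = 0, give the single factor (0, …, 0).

((10, 1, 5, 6, 10, 9), (8, 9, 0, 2, 8, 8), (5, 1, 1, 5, 5, 4))

Compute c_i = Σ_j M_{ij} v_j with v = (-703, -7424, -647, 773, -5671, 2479):
  c_1 = (0)·(-703) + (1)·(-7424) + (-6)·(-647) + (0)·(773) + (1)·(-5671) + (4)·(2479) = 703
  c_2 = (-2)·(-703) + (0)·(-7424) + (-2)·(-647) + (0)·(773) + (0)·(-5671) + (-1)·(2479) = 221
  c_3 = (0)·(-703) + (0)·(-7424) + (1)·(-647) + (1)·(773) + (0)·(-5671) + (0)·(2479) = 126
  c_4 = (0)·(-703) + (2)·(-7424) + (-12)·(-647) + (-1)·(773) + (2)·(-5671) + (8)·(2479) = 633
  c_5 = (-1)·(-703) + (0)·(-7424) + (0)·(-647) + (0)·(773) + (0)·(-5671) + (0)·(2479) = 703
  c_6 = (0)·(-703) + (0)·(-7424) + (-2)·(-647) + (0)·(773) + (1)·(-5671) + (2)·(2479) = 581
Base-11 expansion of each c_i:
  c_1 = 703 = 10·11^0 + 8·11^1 + 5·11^2
  c_2 = 221 = 1·11^0 + 9·11^1 + 1·11^2
  c_3 = 126 = 5·11^0 + 0·11^1 + 1·11^2
  c_4 = 633 = 6·11^0 + 2·11^1 + 5·11^2
  c_5 = 703 = 10·11^0 + 8·11^1 + 5·11^2
  c_6 = 581 = 9·11^0 + 8·11^1 + 4·11^2
λ_0 = (10, 1, 5, 6, 10, 9)
λ_1 = (8, 9, 0, 2, 8, 8)
λ_2 = (5, 1, 1, 5, 5, 4)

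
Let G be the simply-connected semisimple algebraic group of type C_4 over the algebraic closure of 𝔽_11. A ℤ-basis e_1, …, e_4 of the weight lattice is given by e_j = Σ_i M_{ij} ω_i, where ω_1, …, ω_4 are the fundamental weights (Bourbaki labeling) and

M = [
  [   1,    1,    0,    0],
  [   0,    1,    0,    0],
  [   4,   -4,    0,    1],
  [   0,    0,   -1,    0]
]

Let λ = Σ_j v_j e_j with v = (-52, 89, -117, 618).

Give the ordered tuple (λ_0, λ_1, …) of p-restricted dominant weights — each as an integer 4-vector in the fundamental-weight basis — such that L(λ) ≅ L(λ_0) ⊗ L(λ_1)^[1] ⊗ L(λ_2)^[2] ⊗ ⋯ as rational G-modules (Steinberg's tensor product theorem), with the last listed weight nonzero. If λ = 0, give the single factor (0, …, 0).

((4, 1, 10, 7), (3, 8, 4, 10))

Change of basis e → ω: c = M·v where v = (-52, 89, -117, 618):
  c_1 = (1)·(-52) + 1·89 + (0)·(-117) + 0·618 = 37
  c_2 = (0)·(-52) + 1·89 + (0)·(-117) + 0·618 = 89
  c_3 = (4)·(-52) + (-4)·(89) + (0)·(-117) + 1·618 = 54
  c_4 = (0)·(-52) + 0·89 + (-1)·(-117) + 0·618 = 117
Base-11 expansion of each c_i:
  c_1 = 37 = 4·11^0 + 3·11^1
  c_2 = 89 = 1·11^0 + 8·11^1
  c_3 = 54 = 10·11^0 + 4·11^1
  c_4 = 117 = 7·11^0 + 10·11^1
λ_0 = (4, 1, 10, 7)
λ_1 = (3, 8, 4, 10)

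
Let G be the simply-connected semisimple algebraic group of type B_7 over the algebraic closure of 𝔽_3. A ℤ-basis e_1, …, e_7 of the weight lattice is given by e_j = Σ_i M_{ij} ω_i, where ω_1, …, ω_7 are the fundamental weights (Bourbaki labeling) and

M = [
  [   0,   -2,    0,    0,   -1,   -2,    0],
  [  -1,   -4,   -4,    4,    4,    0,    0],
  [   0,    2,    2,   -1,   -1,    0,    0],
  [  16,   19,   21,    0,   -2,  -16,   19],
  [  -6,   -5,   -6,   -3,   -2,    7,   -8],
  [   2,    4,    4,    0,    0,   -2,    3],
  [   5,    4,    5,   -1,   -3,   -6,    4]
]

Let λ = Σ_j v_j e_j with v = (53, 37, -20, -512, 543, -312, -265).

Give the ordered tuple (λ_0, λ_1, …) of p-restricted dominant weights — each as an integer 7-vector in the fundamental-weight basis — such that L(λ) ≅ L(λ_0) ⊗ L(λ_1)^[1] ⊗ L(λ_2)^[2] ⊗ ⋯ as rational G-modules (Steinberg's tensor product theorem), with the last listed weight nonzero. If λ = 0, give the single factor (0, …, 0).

Change of basis e → ω: c = M·v where v = (53, 37, -20, -512, 543, -312, -265):
  c_1 = 0·53 + (-2)·(37) + (0)·(-20) + (0)·(-512) + (-1)·(543) + (-2)·(-312) + (0)·(-265) = 7
  c_2 = (-1)·(53) + (-4)·(37) + (-4)·(-20) + (4)·(-512) + 4·543 + (0)·(-312) + (0)·(-265) = 3
  c_3 = 0·53 + 2·37 + (2)·(-20) + (-1)·(-512) + (-1)·(543) + (0)·(-312) + (0)·(-265) = 3
  c_4 = 16·53 + 19·37 + (21)·(-20) + (0)·(-512) + (-2)·(543) + (-16)·(-312) + (19)·(-265) = 2
  c_5 = (-6)·(53) + (-5)·(37) + (-6)·(-20) + (-3)·(-512) + (-2)·(543) + (7)·(-312) + (-8)·(-265) = 3
  c_6 = 2·53 + 4·37 + (4)·(-20) + (0)·(-512) + 0·543 + (-2)·(-312) + (3)·(-265) = 3
  c_7 = 5·53 + 4·37 + (5)·(-20) + (-1)·(-512) + (-3)·(543) + (-6)·(-312) + (4)·(-265) = 8
Writing each c_i in base p = 3:
  c_1 = 7 = 1·3^0 + 2·3^1
  c_2 = 3 = 0·3^0 + 1·3^1
  c_3 = 3 = 0·3^0 + 1·3^1
  c_4 = 2 = 2·3^0
  c_5 = 3 = 0·3^0 + 1·3^1
  c_6 = 3 = 0·3^0 + 1·3^1
  c_7 = 8 = 2·3^0 + 2·3^1
Factor λ_0 = (1, 0, 0, 2, 0, 0, 2)
Factor λ_1 = (2, 1, 1, 0, 1, 1, 2)

((1, 0, 0, 2, 0, 0, 2), (2, 1, 1, 0, 1, 1, 2))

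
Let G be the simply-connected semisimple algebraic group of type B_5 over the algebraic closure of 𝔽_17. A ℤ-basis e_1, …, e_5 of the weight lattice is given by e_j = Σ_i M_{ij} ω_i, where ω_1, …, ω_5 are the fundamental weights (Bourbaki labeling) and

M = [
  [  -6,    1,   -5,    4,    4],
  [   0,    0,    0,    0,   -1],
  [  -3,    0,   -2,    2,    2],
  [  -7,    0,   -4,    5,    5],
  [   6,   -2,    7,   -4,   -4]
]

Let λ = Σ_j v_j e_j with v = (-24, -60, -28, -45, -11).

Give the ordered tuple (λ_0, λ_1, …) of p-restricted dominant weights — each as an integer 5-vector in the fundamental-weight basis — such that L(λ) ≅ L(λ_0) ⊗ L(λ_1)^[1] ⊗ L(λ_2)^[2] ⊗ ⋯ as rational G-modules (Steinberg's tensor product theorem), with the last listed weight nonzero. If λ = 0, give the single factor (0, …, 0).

Converting to the ω-basis (c_i = row i of M dotted with v = (-24, -60, -28, -45, -11)):
  c_1 = (-6)·(-24) + (1)·(-60) + (-5)·(-28) + (4)·(-45) + (4)·(-11) = 0
  c_2 = (0)·(-24) + (0)·(-60) + (0)·(-28) + (0)·(-45) + (-1)·(-11) = 11
  c_3 = (-3)·(-24) + (0)·(-60) + (-2)·(-28) + (2)·(-45) + (2)·(-11) = 16
  c_4 = (-7)·(-24) + (0)·(-60) + (-4)·(-28) + (5)·(-45) + (5)·(-11) = 0
  c_5 = (6)·(-24) + (-2)·(-60) + (7)·(-28) + (-4)·(-45) + (-4)·(-11) = 4
Base-17 expansion of each c_i:
  c_1 = 0
  c_2 = 11 = 11·17^0
  c_3 = 16 = 16·17^0
  c_4 = 0
  c_5 = 4 = 4·17^0
λ_0 = (0, 11, 16, 0, 4)

((0, 11, 16, 0, 4),)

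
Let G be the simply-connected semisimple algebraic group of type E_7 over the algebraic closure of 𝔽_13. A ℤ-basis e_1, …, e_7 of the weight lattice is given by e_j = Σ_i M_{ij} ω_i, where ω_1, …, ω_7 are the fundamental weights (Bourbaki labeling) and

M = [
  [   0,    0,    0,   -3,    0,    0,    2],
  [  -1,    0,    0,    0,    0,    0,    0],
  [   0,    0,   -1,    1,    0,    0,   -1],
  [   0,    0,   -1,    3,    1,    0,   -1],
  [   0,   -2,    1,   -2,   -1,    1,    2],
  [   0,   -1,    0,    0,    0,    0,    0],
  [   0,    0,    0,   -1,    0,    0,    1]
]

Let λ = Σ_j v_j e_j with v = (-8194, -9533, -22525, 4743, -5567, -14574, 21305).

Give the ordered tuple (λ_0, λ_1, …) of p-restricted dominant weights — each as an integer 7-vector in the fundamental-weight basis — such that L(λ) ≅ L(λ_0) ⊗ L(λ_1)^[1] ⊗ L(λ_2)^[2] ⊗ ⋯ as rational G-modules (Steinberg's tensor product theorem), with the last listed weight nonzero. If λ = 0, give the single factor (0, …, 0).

((2, 4, 9, 2, 1, 4, 0), (12, 6, 3, 6, 3, 5, 0), (11, 9, 9, 6, 5, 4, 7), (12, 3, 2, 4, 9, 4, 7))

Converting to the ω-basis (c_i = row i of M dotted with v = (-8194, -9533, -22525, 4743, -5567, -14574, 21305)):
  c_1 = 0*-8194 + 0*-9533 + 0*-22525 + -3*4743 + 0*-5567 + 0*-14574 + 2*21305 = 28381
  c_2 = -1*-8194 + 0*-9533 + 0*-22525 + 0*4743 + 0*-5567 + 0*-14574 + 0*21305 = 8194
  c_3 = 0*-8194 + 0*-9533 + -1*-22525 + 1*4743 + 0*-5567 + 0*-14574 + -1*21305 = 5963
  c_4 = 0*-8194 + 0*-9533 + -1*-22525 + 3*4743 + 1*-5567 + 0*-14574 + -1*21305 = 9882
  c_5 = 0*-8194 + -2*-9533 + 1*-22525 + -2*4743 + -1*-5567 + 1*-14574 + 2*21305 = 20658
  c_6 = 0*-8194 + -1*-9533 + 0*-22525 + 0*4743 + 0*-5567 + 0*-14574 + 0*21305 = 9533
  c_7 = 0*-8194 + 0*-9533 + 0*-22525 + -1*4743 + 0*-5567 + 0*-14574 + 1*21305 = 16562
Base-13 expansion of each c_i:
  c_1 = 28381 = 2·13^0 + 12·13^1 + 11·13^2 + 12·13^3
  c_2 = 8194 = 4·13^0 + 6·13^1 + 9·13^2 + 3·13^3
  c_3 = 5963 = 9·13^0 + 3·13^1 + 9·13^2 + 2·13^3
  c_4 = 9882 = 2·13^0 + 6·13^1 + 6·13^2 + 4·13^3
  c_5 = 20658 = 1·13^0 + 3·13^1 + 5·13^2 + 9·13^3
  c_6 = 9533 = 4·13^0 + 5·13^1 + 4·13^2 + 4·13^3
  c_7 = 16562 = 0·13^0 + 0·13^1 + 7·13^2 + 7·13^3
Factor λ_0 = (2, 4, 9, 2, 1, 4, 0)
Factor λ_1 = (12, 6, 3, 6, 3, 5, 0)
Factor λ_2 = (11, 9, 9, 6, 5, 4, 7)
Factor λ_3 = (12, 3, 2, 4, 9, 4, 7)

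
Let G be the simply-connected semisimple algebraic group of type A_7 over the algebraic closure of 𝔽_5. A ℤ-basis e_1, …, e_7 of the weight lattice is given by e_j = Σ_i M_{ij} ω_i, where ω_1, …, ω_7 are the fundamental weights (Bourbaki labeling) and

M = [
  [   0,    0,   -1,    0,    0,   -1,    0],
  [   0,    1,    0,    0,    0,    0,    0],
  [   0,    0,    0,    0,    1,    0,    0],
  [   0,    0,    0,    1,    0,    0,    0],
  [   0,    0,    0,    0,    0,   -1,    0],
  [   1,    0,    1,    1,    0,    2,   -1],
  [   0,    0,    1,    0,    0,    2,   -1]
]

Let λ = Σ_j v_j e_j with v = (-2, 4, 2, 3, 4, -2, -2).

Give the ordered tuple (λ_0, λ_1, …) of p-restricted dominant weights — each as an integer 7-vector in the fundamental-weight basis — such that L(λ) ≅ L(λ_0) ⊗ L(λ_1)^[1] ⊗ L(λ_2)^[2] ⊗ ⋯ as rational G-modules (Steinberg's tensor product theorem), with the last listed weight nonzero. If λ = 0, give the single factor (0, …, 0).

In the fundamental-weight basis, λ has coordinates c = M·v (v = (-2, 4, 2, 3, 4, -2, -2)):
  c_1 = (0)·(-2) + 0·4 + (-1)·(2) + 0·3 + 0·4 + (-1)·(-2) + (0)·(-2) = 0
  c_2 = (0)·(-2) + 1·4 + 0·2 + 0·3 + 0·4 + (0)·(-2) + (0)·(-2) = 4
  c_3 = (0)·(-2) + 0·4 + 0·2 + 0·3 + 1·4 + (0)·(-2) + (0)·(-2) = 4
  c_4 = (0)·(-2) + 0·4 + 0·2 + 1·3 + 0·4 + (0)·(-2) + (0)·(-2) = 3
  c_5 = (0)·(-2) + 0·4 + 0·2 + 0·3 + 0·4 + (-1)·(-2) + (0)·(-2) = 2
  c_6 = (1)·(-2) + 0·4 + 1·2 + 1·3 + 0·4 + (2)·(-2) + (-1)·(-2) = 1
  c_7 = (0)·(-2) + 0·4 + 1·2 + 0·3 + 0·4 + (2)·(-2) + (-1)·(-2) = 0
Expand coordinatewise in base 5:
  c_1 = 0
  c_2 = 4 = 4·5^0
  c_3 = 4 = 4·5^0
  c_4 = 3 = 3·5^0
  c_5 = 2 = 2·5^0
  c_6 = 1 = 1·5^0
  c_7 = 0
λ_0 = (0, 4, 4, 3, 2, 1, 0)

((0, 4, 4, 3, 2, 1, 0),)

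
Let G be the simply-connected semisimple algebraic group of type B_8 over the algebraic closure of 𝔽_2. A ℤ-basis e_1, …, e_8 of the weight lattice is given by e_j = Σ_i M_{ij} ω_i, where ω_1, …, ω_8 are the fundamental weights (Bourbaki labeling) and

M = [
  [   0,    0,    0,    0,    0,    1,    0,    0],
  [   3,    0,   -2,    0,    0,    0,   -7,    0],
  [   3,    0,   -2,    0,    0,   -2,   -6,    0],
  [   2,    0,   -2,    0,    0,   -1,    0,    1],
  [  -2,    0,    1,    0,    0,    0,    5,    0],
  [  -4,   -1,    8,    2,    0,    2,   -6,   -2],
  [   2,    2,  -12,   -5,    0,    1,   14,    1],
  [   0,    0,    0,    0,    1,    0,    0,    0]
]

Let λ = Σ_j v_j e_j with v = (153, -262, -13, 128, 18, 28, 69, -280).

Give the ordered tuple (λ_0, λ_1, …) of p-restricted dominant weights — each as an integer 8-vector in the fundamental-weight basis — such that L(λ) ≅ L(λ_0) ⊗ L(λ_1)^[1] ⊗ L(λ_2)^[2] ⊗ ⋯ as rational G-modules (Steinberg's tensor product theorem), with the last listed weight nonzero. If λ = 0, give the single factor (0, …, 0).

((0, 0, 1, 0, 0, 0, 0, 0), (0, 1, 1, 0, 1, 0, 0, 1), (1, 0, 1, 0, 0, 1, 1, 0), (1, 0, 1, 1, 1, 0, 1, 0), (1, 0, 0, 1, 1, 0, 0, 1))

In the fundamental-weight basis, λ has coordinates c = M·v (v = (153, -262, -13, 128, 18, 28, 69, -280)):
  c_1 = (0)·(153) + (0)·(-262) + (0)·(-13) + (0)·(128) + (0)·(18) + (1)·(28) + (0)·(69) + (0)·(-280) = 28
  c_2 = (3)·(153) + (0)·(-262) + (-2)·(-13) + (0)·(128) + (0)·(18) + (0)·(28) + (-7)·(69) + (0)·(-280) = 2
  c_3 = (3)·(153) + (0)·(-262) + (-2)·(-13) + (0)·(128) + (0)·(18) + (-2)·(28) + (-6)·(69) + (0)·(-280) = 15
  c_4 = (2)·(153) + (0)·(-262) + (-2)·(-13) + (0)·(128) + (0)·(18) + (-1)·(28) + (0)·(69) + (1)·(-280) = 24
  c_5 = (-2)·(153) + (0)·(-262) + (1)·(-13) + (0)·(128) + (0)·(18) + (0)·(28) + (5)·(69) + (0)·(-280) = 26
  c_6 = (-4)·(153) + (-1)·(-262) + (8)·(-13) + (2)·(128) + (0)·(18) + (2)·(28) + (-6)·(69) + (-2)·(-280) = 4
  c_7 = (2)·(153) + (2)·(-262) + (-12)·(-13) + (-5)·(128) + (0)·(18) + (1)·(28) + (14)·(69) + (1)·(-280) = 12
  c_8 = (0)·(153) + (0)·(-262) + (0)·(-13) + (0)·(128) + (1)·(18) + (0)·(28) + (0)·(69) + (0)·(-280) = 18
p = 2; digits c_i = Σ_j d_{ij}·2^j, 0 ≤ d_{ij} < 2:
  c_1 = 28 = 0·2^0 + 0·2^1 + 1·2^2 + 1·2^3 + 1·2^4
  c_2 = 2 = 0·2^0 + 1·2^1
  c_3 = 15 = 1·2^0 + 1·2^1 + 1·2^2 + 1·2^3
  c_4 = 24 = 0·2^0 + 0·2^1 + 0·2^2 + 1·2^3 + 1·2^4
  c_5 = 26 = 0·2^0 + 1·2^1 + 0·2^2 + 1·2^3 + 1·2^4
  c_6 = 4 = 0·2^0 + 0·2^1 + 1·2^2
  c_7 = 12 = 0·2^0 + 0·2^1 + 1·2^2 + 1·2^3
  c_8 = 18 = 0·2^0 + 1·2^1 + 0·2^2 + 0·2^3 + 1·2^4
p-restricted factor λ_0 = (0, 0, 1, 0, 0, 0, 0, 0)
p-restricted factor λ_1 = (0, 1, 1, 0, 1, 0, 0, 1)
p-restricted factor λ_2 = (1, 0, 1, 0, 0, 1, 1, 0)
p-restricted factor λ_3 = (1, 0, 1, 1, 1, 0, 1, 0)
p-restricted factor λ_4 = (1, 0, 0, 1, 1, 0, 0, 1)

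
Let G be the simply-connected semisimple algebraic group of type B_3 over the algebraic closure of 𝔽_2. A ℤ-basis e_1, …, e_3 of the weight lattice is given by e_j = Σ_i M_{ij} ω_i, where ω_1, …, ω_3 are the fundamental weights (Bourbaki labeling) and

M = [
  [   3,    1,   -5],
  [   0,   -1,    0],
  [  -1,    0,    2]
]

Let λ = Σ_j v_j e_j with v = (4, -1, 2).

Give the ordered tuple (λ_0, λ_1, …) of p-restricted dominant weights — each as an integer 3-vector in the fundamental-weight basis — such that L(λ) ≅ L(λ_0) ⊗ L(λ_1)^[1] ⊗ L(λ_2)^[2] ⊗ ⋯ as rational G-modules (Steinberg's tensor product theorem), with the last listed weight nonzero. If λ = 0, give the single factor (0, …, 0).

((1, 1, 0),)

Change of basis e → ω: c = M·v where v = (4, -1, 2):
  c_1 = 3·4 + (1)·(-1) + (-5)·(2) = 1
  c_2 = 0·4 + (-1)·(-1) + 0·2 = 1
  c_3 = (-1)·(4) + (0)·(-1) + 2·2 = 0
Writing each c_i in base p = 2:
  c_1 = 1 = 1·2^0
  c_2 = 1 = 1·2^0
  c_3 = 0
Factor λ_0 = (1, 1, 0)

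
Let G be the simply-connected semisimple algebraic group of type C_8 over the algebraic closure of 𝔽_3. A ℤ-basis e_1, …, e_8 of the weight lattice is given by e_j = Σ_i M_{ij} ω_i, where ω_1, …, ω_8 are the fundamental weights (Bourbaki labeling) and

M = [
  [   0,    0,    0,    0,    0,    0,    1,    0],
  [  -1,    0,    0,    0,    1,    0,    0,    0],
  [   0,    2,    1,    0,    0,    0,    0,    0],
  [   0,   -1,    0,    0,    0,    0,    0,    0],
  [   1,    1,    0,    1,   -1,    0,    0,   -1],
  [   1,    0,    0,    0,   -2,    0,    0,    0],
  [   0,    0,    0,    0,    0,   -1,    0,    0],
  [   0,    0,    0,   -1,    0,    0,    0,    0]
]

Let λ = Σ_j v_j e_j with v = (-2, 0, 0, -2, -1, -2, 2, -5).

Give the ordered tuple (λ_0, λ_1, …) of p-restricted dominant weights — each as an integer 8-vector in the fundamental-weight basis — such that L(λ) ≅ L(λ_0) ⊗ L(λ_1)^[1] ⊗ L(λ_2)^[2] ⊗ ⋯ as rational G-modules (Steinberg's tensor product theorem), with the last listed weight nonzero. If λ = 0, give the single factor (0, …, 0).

((2, 1, 0, 0, 2, 0, 2, 2),)

Converting to the ω-basis (c_i = row i of M dotted with v = (-2, 0, 0, -2, -1, -2, 2, -5)):
  c_1 = (0)·(-2) + (0)·(0) + (0)·(0) + (0)·(-2) + (0)·(-1) + (0)·(-2) + (1)·(2) + (0)·(-5) = 2
  c_2 = (-1)·(-2) + (0)·(0) + (0)·(0) + (0)·(-2) + (1)·(-1) + (0)·(-2) + (0)·(2) + (0)·(-5) = 1
  c_3 = (0)·(-2) + (2)·(0) + (1)·(0) + (0)·(-2) + (0)·(-1) + (0)·(-2) + (0)·(2) + (0)·(-5) = 0
  c_4 = (0)·(-2) + (-1)·(0) + (0)·(0) + (0)·(-2) + (0)·(-1) + (0)·(-2) + (0)·(2) + (0)·(-5) = 0
  c_5 = (1)·(-2) + (1)·(0) + (0)·(0) + (1)·(-2) + (-1)·(-1) + (0)·(-2) + (0)·(2) + (-1)·(-5) = 2
  c_6 = (1)·(-2) + (0)·(0) + (0)·(0) + (0)·(-2) + (-2)·(-1) + (0)·(-2) + (0)·(2) + (0)·(-5) = 0
  c_7 = (0)·(-2) + (0)·(0) + (0)·(0) + (0)·(-2) + (0)·(-1) + (-1)·(-2) + (0)·(2) + (0)·(-5) = 2
  c_8 = (0)·(-2) + (0)·(0) + (0)·(0) + (-1)·(-2) + (0)·(-1) + (0)·(-2) + (0)·(2) + (0)·(-5) = 2
Expand coordinatewise in base 3:
  c_1 = 2 = 2·3^0
  c_2 = 1 = 1·3^0
  c_3 = 0
  c_4 = 0
  c_5 = 2 = 2·3^0
  c_6 = 0
  c_7 = 2 = 2·3^0
  c_8 = 2 = 2·3^0
λ_0 = (2, 1, 0, 0, 2, 0, 2, 2)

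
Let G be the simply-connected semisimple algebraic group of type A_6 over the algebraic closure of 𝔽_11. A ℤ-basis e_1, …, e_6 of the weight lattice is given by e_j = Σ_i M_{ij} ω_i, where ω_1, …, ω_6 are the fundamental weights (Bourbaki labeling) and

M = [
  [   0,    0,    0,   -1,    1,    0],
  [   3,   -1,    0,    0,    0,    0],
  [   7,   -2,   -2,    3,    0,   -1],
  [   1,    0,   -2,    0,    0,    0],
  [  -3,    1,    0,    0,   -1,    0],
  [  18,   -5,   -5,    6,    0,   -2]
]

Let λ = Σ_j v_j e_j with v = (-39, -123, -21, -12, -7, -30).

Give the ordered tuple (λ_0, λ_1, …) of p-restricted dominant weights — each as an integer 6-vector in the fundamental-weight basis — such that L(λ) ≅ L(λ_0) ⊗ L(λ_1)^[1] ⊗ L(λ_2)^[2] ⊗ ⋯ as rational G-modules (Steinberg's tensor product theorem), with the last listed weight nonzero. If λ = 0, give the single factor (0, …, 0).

((5, 6, 9, 3, 1, 6),)

ω-coordinates c = M·v, v = (-39, -123, -21, -12, -7, -30):
  c_1 = (0)·(-39) + (0)·(-123) + (0)·(-21) + (-1)·(-12) + (1)·(-7) + (0)·(-30) = 5
  c_2 = (3)·(-39) + (-1)·(-123) + (0)·(-21) + (0)·(-12) + (0)·(-7) + (0)·(-30) = 6
  c_3 = (7)·(-39) + (-2)·(-123) + (-2)·(-21) + (3)·(-12) + (0)·(-7) + (-1)·(-30) = 9
  c_4 = (1)·(-39) + (0)·(-123) + (-2)·(-21) + (0)·(-12) + (0)·(-7) + (0)·(-30) = 3
  c_5 = (-3)·(-39) + (1)·(-123) + (0)·(-21) + (0)·(-12) + (-1)·(-7) + (0)·(-30) = 1
  c_6 = (18)·(-39) + (-5)·(-123) + (-5)·(-21) + (6)·(-12) + (0)·(-7) + (-2)·(-30) = 6
Base-11 expansion of each c_i:
  c_1 = 5 = 5·11^0
  c_2 = 6 = 6·11^0
  c_3 = 9 = 9·11^0
  c_4 = 3 = 3·11^0
  c_5 = 1 = 1·11^0
  c_6 = 6 = 6·11^0
Factor λ_0 = (5, 6, 9, 3, 1, 6)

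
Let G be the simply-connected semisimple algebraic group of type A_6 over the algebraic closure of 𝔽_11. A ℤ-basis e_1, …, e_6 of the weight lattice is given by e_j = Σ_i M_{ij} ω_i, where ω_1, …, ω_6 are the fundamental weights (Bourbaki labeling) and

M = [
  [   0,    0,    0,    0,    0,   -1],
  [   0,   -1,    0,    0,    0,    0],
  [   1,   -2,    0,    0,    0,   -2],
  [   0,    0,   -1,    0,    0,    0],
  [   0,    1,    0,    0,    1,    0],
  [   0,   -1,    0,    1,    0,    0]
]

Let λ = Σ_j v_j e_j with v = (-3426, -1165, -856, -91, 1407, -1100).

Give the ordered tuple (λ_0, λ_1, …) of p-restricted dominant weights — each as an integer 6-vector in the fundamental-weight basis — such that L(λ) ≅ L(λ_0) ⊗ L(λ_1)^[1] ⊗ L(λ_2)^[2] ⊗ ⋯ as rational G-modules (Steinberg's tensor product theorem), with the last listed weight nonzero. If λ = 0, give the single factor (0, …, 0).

((0, 10, 4, 9, 0, 7), (1, 6, 1, 0, 0, 9), (9, 9, 9, 7, 2, 8))

Converting to the ω-basis (c_i = row i of M dotted with v = (-3426, -1165, -856, -91, 1407, -1100)):
  c_1 = 0*-3426 + 0*-1165 + 0*-856 + 0*-91 + 0*1407 + -1*-1100 = 1100
  c_2 = 0*-3426 + -1*-1165 + 0*-856 + 0*-91 + 0*1407 + 0*-1100 = 1165
  c_3 = 1*-3426 + -2*-1165 + 0*-856 + 0*-91 + 0*1407 + -2*-1100 = 1104
  c_4 = 0*-3426 + 0*-1165 + -1*-856 + 0*-91 + 0*1407 + 0*-1100 = 856
  c_5 = 0*-3426 + 1*-1165 + 0*-856 + 0*-91 + 1*1407 + 0*-1100 = 242
  c_6 = 0*-3426 + -1*-1165 + 0*-856 + 1*-91 + 0*1407 + 0*-1100 = 1074
Writing each c_i in base p = 11:
  c_1 = 1100 = 0·11^0 + 1·11^1 + 9·11^2
  c_2 = 1165 = 10·11^0 + 6·11^1 + 9·11^2
  c_3 = 1104 = 4·11^0 + 1·11^1 + 9·11^2
  c_4 = 856 = 9·11^0 + 0·11^1 + 7·11^2
  c_5 = 242 = 0·11^0 + 0·11^1 + 2·11^2
  c_6 = 1074 = 7·11^0 + 9·11^1 + 8·11^2
λ_0 = (0, 10, 4, 9, 0, 7)
λ_1 = (1, 6, 1, 0, 0, 9)
λ_2 = (9, 9, 9, 7, 2, 8)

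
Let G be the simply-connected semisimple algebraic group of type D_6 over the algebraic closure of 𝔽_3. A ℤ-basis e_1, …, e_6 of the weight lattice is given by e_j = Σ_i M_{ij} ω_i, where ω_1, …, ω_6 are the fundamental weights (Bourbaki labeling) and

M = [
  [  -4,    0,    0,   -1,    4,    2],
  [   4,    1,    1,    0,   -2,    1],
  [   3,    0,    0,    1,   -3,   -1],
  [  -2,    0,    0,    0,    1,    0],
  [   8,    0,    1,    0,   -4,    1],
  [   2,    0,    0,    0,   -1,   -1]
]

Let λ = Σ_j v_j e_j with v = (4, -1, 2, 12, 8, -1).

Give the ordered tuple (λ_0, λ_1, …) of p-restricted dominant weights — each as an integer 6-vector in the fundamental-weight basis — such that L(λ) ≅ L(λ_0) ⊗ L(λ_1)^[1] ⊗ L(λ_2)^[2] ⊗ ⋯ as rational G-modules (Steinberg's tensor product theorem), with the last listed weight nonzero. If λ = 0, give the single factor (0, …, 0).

In the fundamental-weight basis, λ has coordinates c = M·v (v = (4, -1, 2, 12, 8, -1)):
  c_1 = -4*4 + 0*-1 + 0*2 + -1*12 + 4*8 + 2*-1 = 2
  c_2 = 4*4 + 1*-1 + 1*2 + 0*12 + -2*8 + 1*-1 = 0
  c_3 = 3*4 + 0*-1 + 0*2 + 1*12 + -3*8 + -1*-1 = 1
  c_4 = -2*4 + 0*-1 + 0*2 + 0*12 + 1*8 + 0*-1 = 0
  c_5 = 8*4 + 0*-1 + 1*2 + 0*12 + -4*8 + 1*-1 = 1
  c_6 = 2*4 + 0*-1 + 0*2 + 0*12 + -1*8 + -1*-1 = 1
Expand coordinatewise in base 3:
  c_1 = 2 = 2·3^0
  c_2 = 0
  c_3 = 1 = 1·3^0
  c_4 = 0
  c_5 = 1 = 1·3^0
  c_6 = 1 = 1·3^0
p-restricted factor λ_0 = (2, 0, 1, 0, 1, 1)

((2, 0, 1, 0, 1, 1),)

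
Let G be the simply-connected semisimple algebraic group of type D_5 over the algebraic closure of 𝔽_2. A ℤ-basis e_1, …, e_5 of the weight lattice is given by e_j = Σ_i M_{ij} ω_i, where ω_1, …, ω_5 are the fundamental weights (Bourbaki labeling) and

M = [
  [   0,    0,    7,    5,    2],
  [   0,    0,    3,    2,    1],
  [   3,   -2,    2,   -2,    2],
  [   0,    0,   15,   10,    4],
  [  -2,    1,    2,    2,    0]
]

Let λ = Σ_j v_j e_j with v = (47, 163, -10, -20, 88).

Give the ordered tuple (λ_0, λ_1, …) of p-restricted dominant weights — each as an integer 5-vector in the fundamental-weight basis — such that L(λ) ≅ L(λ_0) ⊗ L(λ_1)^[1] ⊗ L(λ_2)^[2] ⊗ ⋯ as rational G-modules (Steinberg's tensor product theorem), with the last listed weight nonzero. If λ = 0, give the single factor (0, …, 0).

((0, 0, 1, 0, 1), (1, 1, 1, 1, 0), (1, 0, 0, 0, 0), (0, 0, 1, 0, 1), (0, 1, 0, 0, 0))

Compute c_i = Σ_j M_{ij} v_j with v = (47, 163, -10, -20, 88):
  c_1 = 0·47 + 0·163 + (7)·(-10) + (5)·(-20) + 2·88 = 6
  c_2 = 0·47 + 0·163 + (3)·(-10) + (2)·(-20) + 1·88 = 18
  c_3 = 3·47 + (-2)·(163) + (2)·(-10) + (-2)·(-20) + 2·88 = 11
  c_4 = 0·47 + 0·163 + (15)·(-10) + (10)·(-20) + 4·88 = 2
  c_5 = (-2)·(47) + 1·163 + (2)·(-10) + (2)·(-20) + 0·88 = 9
Expand coordinatewise in base 2:
  c_1 = 6 = 0·2^0 + 1·2^1 + 1·2^2
  c_2 = 18 = 0·2^0 + 1·2^1 + 0·2^2 + 0·2^3 + 1·2^4
  c_3 = 11 = 1·2^0 + 1·2^1 + 0·2^2 + 1·2^3
  c_4 = 2 = 0·2^0 + 1·2^1
  c_5 = 9 = 1·2^0 + 0·2^1 + 0·2^2 + 1·2^3
p-restricted factor λ_0 = (0, 0, 1, 0, 1)
p-restricted factor λ_1 = (1, 1, 1, 1, 0)
p-restricted factor λ_2 = (1, 0, 0, 0, 0)
p-restricted factor λ_3 = (0, 0, 1, 0, 1)
p-restricted factor λ_4 = (0, 1, 0, 0, 0)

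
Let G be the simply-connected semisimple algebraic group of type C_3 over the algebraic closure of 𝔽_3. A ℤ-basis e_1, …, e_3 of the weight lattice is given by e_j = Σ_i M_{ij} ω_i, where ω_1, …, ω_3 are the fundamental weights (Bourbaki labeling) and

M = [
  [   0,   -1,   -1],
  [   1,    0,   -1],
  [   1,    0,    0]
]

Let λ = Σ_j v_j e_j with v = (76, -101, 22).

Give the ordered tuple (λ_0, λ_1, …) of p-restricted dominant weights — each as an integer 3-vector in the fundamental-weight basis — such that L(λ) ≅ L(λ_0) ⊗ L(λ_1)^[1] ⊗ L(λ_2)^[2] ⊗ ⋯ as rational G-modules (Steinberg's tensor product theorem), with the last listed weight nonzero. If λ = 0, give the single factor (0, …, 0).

((1, 0, 1), (2, 0, 1), (2, 0, 2), (2, 2, 2))

In the fundamental-weight basis, λ has coordinates c = M·v (v = (76, -101, 22)):
  c_1 = 0*76 + -1*-101 + -1*22 = 79
  c_2 = 1*76 + 0*-101 + -1*22 = 54
  c_3 = 1*76 + 0*-101 + 0*22 = 76
Base-3 expansion of each c_i:
  c_1 = 79 = 1·3^0 + 2·3^1 + 2·3^2 + 2·3^3
  c_2 = 54 = 0·3^0 + 0·3^1 + 0·3^2 + 2·3^3
  c_3 = 76 = 1·3^0 + 1·3^1 + 2·3^2 + 2·3^3
λ_0 = (1, 0, 1)
λ_1 = (2, 0, 1)
λ_2 = (2, 0, 2)
λ_3 = (2, 2, 2)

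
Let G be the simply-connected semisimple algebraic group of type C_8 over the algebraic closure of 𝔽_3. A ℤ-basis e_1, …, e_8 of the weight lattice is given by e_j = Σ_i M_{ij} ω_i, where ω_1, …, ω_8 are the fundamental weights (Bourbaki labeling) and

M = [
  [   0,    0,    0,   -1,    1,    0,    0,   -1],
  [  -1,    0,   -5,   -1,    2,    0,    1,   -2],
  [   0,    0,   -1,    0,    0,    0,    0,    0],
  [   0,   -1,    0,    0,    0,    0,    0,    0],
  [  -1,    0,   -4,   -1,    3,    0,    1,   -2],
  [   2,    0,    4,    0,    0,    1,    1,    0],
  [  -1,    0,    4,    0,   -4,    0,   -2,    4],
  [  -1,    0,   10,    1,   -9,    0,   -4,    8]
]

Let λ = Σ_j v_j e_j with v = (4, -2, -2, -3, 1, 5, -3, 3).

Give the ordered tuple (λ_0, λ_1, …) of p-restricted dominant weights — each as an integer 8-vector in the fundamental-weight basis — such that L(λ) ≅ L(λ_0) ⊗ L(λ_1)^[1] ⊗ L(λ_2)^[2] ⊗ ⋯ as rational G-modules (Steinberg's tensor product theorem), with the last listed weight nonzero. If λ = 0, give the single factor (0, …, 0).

In the fundamental-weight basis, λ has coordinates c = M·v (v = (4, -2, -2, -3, 1, 5, -3, 3)):
  c_1 = 0*4 + 0*-2 + 0*-2 + -1*-3 + 1*1 + 0*5 + 0*-3 + -1*3 = 1
  c_2 = -1*4 + 0*-2 + -5*-2 + -1*-3 + 2*1 + 0*5 + 1*-3 + -2*3 = 2
  c_3 = 0*4 + 0*-2 + -1*-2 + 0*-3 + 0*1 + 0*5 + 0*-3 + 0*3 = 2
  c_4 = 0*4 + -1*-2 + 0*-2 + 0*-3 + 0*1 + 0*5 + 0*-3 + 0*3 = 2
  c_5 = -1*4 + 0*-2 + -4*-2 + -1*-3 + 3*1 + 0*5 + 1*-3 + -2*3 = 1
  c_6 = 2*4 + 0*-2 + 4*-2 + 0*-3 + 0*1 + 1*5 + 1*-3 + 0*3 = 2
  c_7 = -1*4 + 0*-2 + 4*-2 + 0*-3 + -4*1 + 0*5 + -2*-3 + 4*3 = 2
  c_8 = -1*4 + 0*-2 + 10*-2 + 1*-3 + -9*1 + 0*5 + -4*-3 + 8*3 = 0
Base-3 expansion of each c_i:
  c_1 = 1 = 1·3^0
  c_2 = 2 = 2·3^0
  c_3 = 2 = 2·3^0
  c_4 = 2 = 2·3^0
  c_5 = 1 = 1·3^0
  c_6 = 2 = 2·3^0
  c_7 = 2 = 2·3^0
  c_8 = 0
Factor λ_0 = (1, 2, 2, 2, 1, 2, 2, 0)

((1, 2, 2, 2, 1, 2, 2, 0),)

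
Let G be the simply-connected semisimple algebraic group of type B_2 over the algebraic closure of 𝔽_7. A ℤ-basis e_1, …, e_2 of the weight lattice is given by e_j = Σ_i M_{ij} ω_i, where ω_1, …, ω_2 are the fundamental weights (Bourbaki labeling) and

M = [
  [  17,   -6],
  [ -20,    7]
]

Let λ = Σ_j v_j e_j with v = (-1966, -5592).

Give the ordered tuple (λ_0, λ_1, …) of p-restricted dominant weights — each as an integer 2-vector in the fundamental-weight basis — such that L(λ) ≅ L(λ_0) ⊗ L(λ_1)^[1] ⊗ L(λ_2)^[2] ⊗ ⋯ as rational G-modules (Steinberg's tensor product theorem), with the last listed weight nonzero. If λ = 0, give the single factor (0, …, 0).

Change of basis e → ω: c = M·v where v = (-1966, -5592):
  c_1 = (17)·(-1966) + (-6)·(-5592) = 130
  c_2 = (-20)·(-1966) + (7)·(-5592) = 176
Writing each c_i in base p = 7:
  c_1 = 130 = 4·7^0 + 4·7^1 + 2·7^2
  c_2 = 176 = 1·7^0 + 4·7^1 + 3·7^2
Factor λ_0 = (4, 1)
Factor λ_1 = (4, 4)
Factor λ_2 = (2, 3)

((4, 1), (4, 4), (2, 3))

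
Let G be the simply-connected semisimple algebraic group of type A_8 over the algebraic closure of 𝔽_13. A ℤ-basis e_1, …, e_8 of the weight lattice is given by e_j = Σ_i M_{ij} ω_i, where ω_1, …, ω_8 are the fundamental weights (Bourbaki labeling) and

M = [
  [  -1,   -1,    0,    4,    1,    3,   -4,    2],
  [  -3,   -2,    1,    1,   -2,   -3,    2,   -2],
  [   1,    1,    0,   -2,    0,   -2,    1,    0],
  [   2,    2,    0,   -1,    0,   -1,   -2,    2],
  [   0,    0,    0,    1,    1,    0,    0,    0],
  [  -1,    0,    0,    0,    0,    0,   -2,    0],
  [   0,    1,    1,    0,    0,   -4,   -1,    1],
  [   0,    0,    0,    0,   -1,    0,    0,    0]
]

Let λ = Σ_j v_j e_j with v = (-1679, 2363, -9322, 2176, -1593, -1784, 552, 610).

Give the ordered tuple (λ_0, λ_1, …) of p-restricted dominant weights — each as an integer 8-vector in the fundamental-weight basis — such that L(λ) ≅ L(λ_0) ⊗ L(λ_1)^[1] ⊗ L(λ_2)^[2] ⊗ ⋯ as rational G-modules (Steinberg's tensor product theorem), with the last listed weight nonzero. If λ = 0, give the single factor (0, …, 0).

Change of basis e → ω: c = M·v where v = (-1679, 2363, -9322, 2176, -1593, -1784, 552, 610):
  c_1 = (-1)·(-1679) + (-1)·(2363) + (0)·(-9322) + 4·2176 + (1)·(-1593) + (3)·(-1784) + (-4)·(552) + 2·610 = 87
  c_2 = (-3)·(-1679) + (-2)·(2363) + (1)·(-9322) + 1·2176 + (-2)·(-1593) + (-3)·(-1784) + 2·552 + (-2)·(610) = 1587
  c_3 = (1)·(-1679) + 1·2363 + (0)·(-9322) + (-2)·(2176) + (0)·(-1593) + (-2)·(-1784) + 1·552 + 0·610 = 452
  c_4 = (2)·(-1679) + 2·2363 + (0)·(-9322) + (-1)·(2176) + (0)·(-1593) + (-1)·(-1784) + (-2)·(552) + 2·610 = 1092
  c_5 = (0)·(-1679) + 0·2363 + (0)·(-9322) + 1·2176 + (1)·(-1593) + (0)·(-1784) + 0·552 + 0·610 = 583
  c_6 = (-1)·(-1679) + 0·2363 + (0)·(-9322) + 0·2176 + (0)·(-1593) + (0)·(-1784) + (-2)·(552) + 0·610 = 575
  c_7 = (0)·(-1679) + 1·2363 + (1)·(-9322) + 0·2176 + (0)·(-1593) + (-4)·(-1784) + (-1)·(552) + 1·610 = 235
  c_8 = (0)·(-1679) + 0·2363 + (0)·(-9322) + 0·2176 + (-1)·(-1593) + (0)·(-1784) + 0·552 + 0·610 = 1593
Base-13 expansion of each c_i:
  c_1 = 87 = 9·13^0 + 6·13^1
  c_2 = 1587 = 1·13^0 + 5·13^1 + 9·13^2
  c_3 = 452 = 10·13^0 + 8·13^1 + 2·13^2
  c_4 = 1092 = 0·13^0 + 6·13^1 + 6·13^2
  c_5 = 583 = 11·13^0 + 5·13^1 + 3·13^2
  c_6 = 575 = 3·13^0 + 5·13^1 + 3·13^2
  c_7 = 235 = 1·13^0 + 5·13^1 + 1·13^2
  c_8 = 1593 = 7·13^0 + 5·13^1 + 9·13^2
λ_0 = (9, 1, 10, 0, 11, 3, 1, 7)
λ_1 = (6, 5, 8, 6, 5, 5, 5, 5)
λ_2 = (0, 9, 2, 6, 3, 3, 1, 9)

((9, 1, 10, 0, 11, 3, 1, 7), (6, 5, 8, 6, 5, 5, 5, 5), (0, 9, 2, 6, 3, 3, 1, 9))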